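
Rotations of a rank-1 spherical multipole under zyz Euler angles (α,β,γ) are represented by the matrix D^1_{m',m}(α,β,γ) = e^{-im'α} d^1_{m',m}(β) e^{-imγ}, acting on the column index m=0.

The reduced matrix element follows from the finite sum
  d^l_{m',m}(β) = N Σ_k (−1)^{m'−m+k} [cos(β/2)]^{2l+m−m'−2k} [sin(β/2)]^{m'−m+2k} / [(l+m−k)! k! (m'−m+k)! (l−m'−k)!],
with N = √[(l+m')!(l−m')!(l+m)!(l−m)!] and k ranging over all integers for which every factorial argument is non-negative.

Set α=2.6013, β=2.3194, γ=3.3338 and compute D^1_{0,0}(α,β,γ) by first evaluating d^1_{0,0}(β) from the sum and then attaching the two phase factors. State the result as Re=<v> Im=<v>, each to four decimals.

Re=-0.6806 Im=0.0000

First d^1_{0,0}(β=2.3194), then the phase factors e^{-i(0)α} and e^{-i(0)γ}:
c=cos(2.319400/2)=0.399615, s=sin(2.319400/2)=0.916683; N=√[1·1·1·1]=1.000000
k∈{0,1} keeps every argument non-negative
  k=0: (−1)^0·1.0000/(1)·0.3996^2·0.9167^0 = +0.159692
  k=1: (−1)^1·1.0000/(1)·0.3996^0·0.9167^2 = -0.840308
d^1_{0,0}(2.3194) = +0.159692 -0.840308 = -0.680616
Phases: e^{-i·(0)·2.6013}=+1.000000+0.000000i, e^{-i·(0)·3.3338}=+1.000000+0.000000i ⇒ D=-0.680616+0.000000i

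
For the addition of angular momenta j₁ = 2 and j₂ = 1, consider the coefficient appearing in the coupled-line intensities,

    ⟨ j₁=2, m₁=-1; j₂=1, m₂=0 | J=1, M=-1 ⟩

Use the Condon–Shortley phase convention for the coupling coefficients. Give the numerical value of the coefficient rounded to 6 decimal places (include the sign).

√[3·2!2!0!/5! · 1!3!1!1!0!2!] = √(6/5)
  +(−1)^1/∏(1,1,2,0,0,0)! = -1/2  (running -1/2)
⟨..|..⟩ = √(6/5)·(-1/2) = -0.547723

-0.547723  (= −√(3/10))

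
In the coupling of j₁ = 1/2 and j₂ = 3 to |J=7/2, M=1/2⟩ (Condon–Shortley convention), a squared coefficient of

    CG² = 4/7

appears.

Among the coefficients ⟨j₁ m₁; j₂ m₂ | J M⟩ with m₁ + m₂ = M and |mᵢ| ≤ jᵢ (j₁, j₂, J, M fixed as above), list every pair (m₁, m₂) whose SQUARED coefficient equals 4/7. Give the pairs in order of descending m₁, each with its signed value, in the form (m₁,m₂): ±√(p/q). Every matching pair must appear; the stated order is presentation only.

(1/2,0): +√(4/7)

Admissible pairs with m₁+m₂ = M = 1/2: (-1/2,1), (1/2,0)
  (m₁,m₂)=(1/2,0): CG² = 4/7, CG = +√(4/7)   ← matches the target
  (m₁,m₂)=(-1/2,1): CG² = 3/7, CG = +√(3/7)
Pairs with CG² = 4/7: (1/2,0): +√(4/7)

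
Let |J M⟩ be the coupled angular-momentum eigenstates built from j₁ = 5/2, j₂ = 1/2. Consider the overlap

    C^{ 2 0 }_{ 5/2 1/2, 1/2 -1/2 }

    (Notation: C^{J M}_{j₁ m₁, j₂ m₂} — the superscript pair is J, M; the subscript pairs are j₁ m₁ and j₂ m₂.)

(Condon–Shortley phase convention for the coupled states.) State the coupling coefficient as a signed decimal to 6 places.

+√(1/2) = +0.707107

√[5·1!4!0!/6! · 3!2!0!1!2!2!] = √(8)
  +(−1)^0/∏(0,1,2,0,2,0)! = 1/4  (running 1/4)
⟨..|..⟩ = √(8)·(1/4) = +0.707107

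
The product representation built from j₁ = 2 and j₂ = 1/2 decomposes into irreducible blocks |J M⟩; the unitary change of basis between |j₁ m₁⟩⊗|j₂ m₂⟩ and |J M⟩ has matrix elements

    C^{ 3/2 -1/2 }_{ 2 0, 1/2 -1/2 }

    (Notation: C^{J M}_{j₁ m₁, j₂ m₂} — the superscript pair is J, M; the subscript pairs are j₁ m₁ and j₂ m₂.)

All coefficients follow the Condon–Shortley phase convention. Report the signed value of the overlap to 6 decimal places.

+√(2/5) = +0.632456

√[4·1!3!0!/5! · 2!2!0!1!1!2!] = √(8/5)
  +(−1)^0/∏(0,1,2,0,1,0)! = 1/2  (running 1/2)
⟨..|..⟩ = √(8/5)·(1/2) = +0.632456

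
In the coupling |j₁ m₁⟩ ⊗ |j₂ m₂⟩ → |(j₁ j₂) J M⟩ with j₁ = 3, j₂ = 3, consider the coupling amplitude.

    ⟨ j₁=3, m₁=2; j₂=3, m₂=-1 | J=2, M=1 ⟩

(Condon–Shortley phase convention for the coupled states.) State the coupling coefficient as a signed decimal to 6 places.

j₁+j₂−J=4  J+j₁−j₂=2  J−j₁+j₂=2  j₁+j₂+J+1=9
(j₁±m₁, j₂±m₂, J±M) = (5,1,2,4,3,1)
P² = 320/7
sum k=0..1:
  [0] +1/48 = 1/48
  [1] −1/12 = -1/12
S = -1/16
C² = P²·S² = 5/28 ; C = -0.422577

-0.422577  (= −√(5/28))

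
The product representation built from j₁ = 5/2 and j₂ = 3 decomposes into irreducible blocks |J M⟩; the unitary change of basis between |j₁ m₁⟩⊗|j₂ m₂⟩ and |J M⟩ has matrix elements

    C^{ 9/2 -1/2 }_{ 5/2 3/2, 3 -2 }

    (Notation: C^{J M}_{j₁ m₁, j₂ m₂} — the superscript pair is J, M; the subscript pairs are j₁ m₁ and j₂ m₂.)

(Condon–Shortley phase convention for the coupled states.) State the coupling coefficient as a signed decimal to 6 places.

j₁+j₂−J=1  J+j₁−j₂=4  J−j₁+j₂=5  j₁+j₂+J+1=11
(j₁±m₁, j₂±m₂, J±M) = (4,1,1,5,4,5)
P² = 460800/77
sum k=0..1:
  [0] +1/144 = 1/144
  [1] −1/2880 = -1/2880
S = 19/2880
C² = P²·S² = 361/1386 ; C = +0.510355

+0.510355  (= +√(361/1386))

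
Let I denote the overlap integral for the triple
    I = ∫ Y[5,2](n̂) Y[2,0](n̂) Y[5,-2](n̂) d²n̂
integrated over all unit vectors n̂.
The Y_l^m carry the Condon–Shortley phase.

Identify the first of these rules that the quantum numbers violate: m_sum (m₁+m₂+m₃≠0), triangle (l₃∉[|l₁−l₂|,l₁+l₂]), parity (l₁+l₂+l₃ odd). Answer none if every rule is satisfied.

none

Σmᵢ = 0  ✓
l₃∈[|l₁−l₂|,l₁+l₂]=[3,7], have l₃=5  ✓
Σlᵢ = 12 ⇒ even  ✓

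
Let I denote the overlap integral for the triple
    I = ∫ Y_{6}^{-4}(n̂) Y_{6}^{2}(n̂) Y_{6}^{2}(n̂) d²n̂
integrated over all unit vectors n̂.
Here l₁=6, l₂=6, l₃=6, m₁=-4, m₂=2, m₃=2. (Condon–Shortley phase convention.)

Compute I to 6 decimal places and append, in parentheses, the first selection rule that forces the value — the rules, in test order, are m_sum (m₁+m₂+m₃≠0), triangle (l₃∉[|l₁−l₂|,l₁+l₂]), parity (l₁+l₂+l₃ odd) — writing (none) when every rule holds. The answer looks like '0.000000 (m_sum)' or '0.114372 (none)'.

0.128534 (none)

Checks pass: Σm=0; 18 even; l₃=6∈[0,12].
(2·6+1)(2·6+1)(2·6+1) = 2197
Δ: 6! 6! 6! / 19! → 1/325909584
sum: t=0:+1/373248000 t=1:−1/1728000 t=2:+1/110592 t=3:−1/46656 t=4:+1/110592 t=5:−1/1728000 t=6:+1/373248000 = -7/1555200
3j²(6 6 6; 0 0 0) = Δ·Π!·Σ² = 400/46189  (sign -1)
sum: t=4:+1/1658880 t=5:−1/518400 t=6:+1/1658880 = -1/1382400
3j²(6 6 6; -4 2 2) = Δ·Π!·Σ² = 504/46189  (sign -1)
combine: 4πI² = 2197·400/46189·504/46189 = 2620800/12623809
take √, sign +1: I = 0.12853364
No selection rule forces the value: the integral is nonzero (none).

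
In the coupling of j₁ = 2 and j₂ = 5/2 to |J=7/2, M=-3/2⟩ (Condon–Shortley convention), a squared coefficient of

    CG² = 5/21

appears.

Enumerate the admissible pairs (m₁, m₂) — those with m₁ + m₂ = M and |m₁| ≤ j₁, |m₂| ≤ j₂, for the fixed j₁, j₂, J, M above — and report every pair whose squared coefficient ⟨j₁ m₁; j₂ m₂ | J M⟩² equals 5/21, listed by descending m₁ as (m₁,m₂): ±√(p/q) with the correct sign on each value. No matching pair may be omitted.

(1,-5/2): +√(5/21)

Admissible pairs with m₁+m₂ = M = -3/2: (-2,1/2), (-1,-1/2), (0,-3/2), (1,-5/2)
  (m₁,m₂)=(1,-5/2): CG² = 5/21, CG = +√(5/21)   ← matches the target
  (m₁,m₂)=(0,-3/2): CG² = 2/7, CG = +√(2/7)
  (m₁,m₂)=(-1,-1/2): CG² = 2/21, CG = −√(2/21)
  (m₁,m₂)=(-2,1/2): CG² = 8/21, CG = −√(8/21)
Pairs with CG² = 5/21: (1,-5/2): +√(5/21)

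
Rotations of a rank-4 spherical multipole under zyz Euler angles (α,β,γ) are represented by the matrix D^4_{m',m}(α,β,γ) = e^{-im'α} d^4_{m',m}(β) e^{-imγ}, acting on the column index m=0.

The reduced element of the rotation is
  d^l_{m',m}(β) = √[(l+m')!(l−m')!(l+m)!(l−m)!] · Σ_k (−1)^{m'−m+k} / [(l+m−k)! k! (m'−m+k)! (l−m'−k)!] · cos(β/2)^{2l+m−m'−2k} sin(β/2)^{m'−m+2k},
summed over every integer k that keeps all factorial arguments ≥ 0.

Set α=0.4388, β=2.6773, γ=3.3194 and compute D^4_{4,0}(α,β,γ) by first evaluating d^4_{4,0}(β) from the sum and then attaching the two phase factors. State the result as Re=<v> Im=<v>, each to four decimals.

Re=-0.0039 Im=-0.0207

First d^4_{4,0}(β=2.6773), then the phase factors e^{-i(4)α} and e^{-i(0)γ}:
c=cos(2.677300/2)=0.230067, s=sin(2.677300/2)=0.973175; N=√[40320·1·24·24]=4819.161753
The bounds max(0,m−m')=0 and min(l+m,l−m')=0 give 1 term
  k=0: (−1)^4·4819.1618/(576)·0.2301^4·0.9732^4 = +0.021025
d^4_{4,0}(2.6773) = +0.021025
Attach z-rotation phases: D = e^{-i(4)(0.4388)}·(+0.021025)·e^{-i(0)(3.3194)} = -0.003855-0.020668i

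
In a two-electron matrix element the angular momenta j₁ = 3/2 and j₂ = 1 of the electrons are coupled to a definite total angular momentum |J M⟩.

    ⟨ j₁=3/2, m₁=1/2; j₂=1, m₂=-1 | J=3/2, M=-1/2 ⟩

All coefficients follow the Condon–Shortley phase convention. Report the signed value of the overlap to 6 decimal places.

+0.730297  (= +√(8/15))

j₁+j₂−J=1  J+j₁−j₂=2  J−j₁+j₂=1  j₁+j₂+J+1=5
(j₁±m₁, j₂±m₂, J±M) = (2,1,0,2,1,2)
P² = 8/15
sum k=0..0:
  [0] +1/1 = 1
S = 1
C² = P²·S² = 8/15 ; C = +0.730297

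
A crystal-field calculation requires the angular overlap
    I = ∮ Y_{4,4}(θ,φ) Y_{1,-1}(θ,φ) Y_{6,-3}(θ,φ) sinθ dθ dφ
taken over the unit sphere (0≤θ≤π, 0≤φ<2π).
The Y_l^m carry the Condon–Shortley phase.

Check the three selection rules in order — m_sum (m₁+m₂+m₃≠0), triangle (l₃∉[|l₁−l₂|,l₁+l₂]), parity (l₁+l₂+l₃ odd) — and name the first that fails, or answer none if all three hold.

triangle

Σmᵢ = 0  ✓
l₃∈[|l₁−l₂|,l₁+l₂]=[3,5] required, l₃=6 fails  ✗
Σlᵢ = 11 ⇒ odd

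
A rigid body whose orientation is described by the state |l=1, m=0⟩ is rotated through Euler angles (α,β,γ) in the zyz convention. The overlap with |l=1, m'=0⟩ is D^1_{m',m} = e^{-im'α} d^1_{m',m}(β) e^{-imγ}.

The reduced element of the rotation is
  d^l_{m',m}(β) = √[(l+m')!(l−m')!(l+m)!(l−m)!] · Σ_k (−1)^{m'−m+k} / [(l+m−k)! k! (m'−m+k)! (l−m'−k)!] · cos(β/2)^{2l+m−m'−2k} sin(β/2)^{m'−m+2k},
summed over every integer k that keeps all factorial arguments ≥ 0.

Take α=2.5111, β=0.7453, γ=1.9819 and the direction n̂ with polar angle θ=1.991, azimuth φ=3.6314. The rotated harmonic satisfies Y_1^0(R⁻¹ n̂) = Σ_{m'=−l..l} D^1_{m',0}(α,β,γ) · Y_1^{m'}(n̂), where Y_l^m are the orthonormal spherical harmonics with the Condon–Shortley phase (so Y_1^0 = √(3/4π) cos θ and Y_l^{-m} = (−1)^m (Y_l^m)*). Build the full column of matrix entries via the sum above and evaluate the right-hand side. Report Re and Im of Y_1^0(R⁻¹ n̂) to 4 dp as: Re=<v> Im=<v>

Need the full column D^1_{m',0} for m'=−1..1 at α=2.5111, β=0.7453, γ=1.9819.
cos(β/2)=0.931366, sin(β/2)=0.364085
d^1_{-1,0}: single k=1 term ⇒ +0.479554;  D = -0.387354+0.282718i
d^1_{0,0}: k∈[0..1] ⇒ +0.867442 -0.132558 = +0.734884;  D = +0.734884+0.000000i
d^1_{1,0}: single k=0 term ⇒ -0.479554;  D = +0.387354+0.282718i
Y_1^{m'}(θ=1.991,φ=3.6314) and Σ D·Y over m':
  (-0.3874+0.2827i)·(-0.2784+0.1484i)  (+0.7349+0.0000i)·(-0.1993+0.0000i)  (+0.3874+0.2827i)·(+0.2784+0.1484i)
Y_1^0(R⁻¹ n̂) = -0.014750+0.000000i

Re=-0.0148 Im=0.0000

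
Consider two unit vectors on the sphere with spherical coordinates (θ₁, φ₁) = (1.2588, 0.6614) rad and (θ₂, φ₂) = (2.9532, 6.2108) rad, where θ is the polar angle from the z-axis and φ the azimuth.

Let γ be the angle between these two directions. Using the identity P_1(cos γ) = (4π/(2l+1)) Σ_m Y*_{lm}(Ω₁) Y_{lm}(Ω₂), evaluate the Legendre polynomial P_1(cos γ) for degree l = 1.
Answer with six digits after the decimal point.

-0.169160

Expand P_1 via completeness: Σ_{m} conj(Y_{1,m}) at Ω₁ times Y_{1,m} at Ω₂ —
  m=-1: Y*=0.25948 + 0.20197j  Y=0.06453 + 0.00468j  product 0.01580 + 0.01425j
  m=+0: Y*=0.14998 + 0.00000j  Y=-0.47996 + 0.00000j  product -0.07198 + 0.00000j
  m=+1: Y*=-0.25948 + 0.20197j  Y=-0.06453 + 0.00468j  product 0.01580 - 0.01425j
Accumulated sum -0.04038 + 0.00000j; after 4π/(2l+1) scaling, -0.16916 + 0.00000j ⇒ P_1 = -0.169160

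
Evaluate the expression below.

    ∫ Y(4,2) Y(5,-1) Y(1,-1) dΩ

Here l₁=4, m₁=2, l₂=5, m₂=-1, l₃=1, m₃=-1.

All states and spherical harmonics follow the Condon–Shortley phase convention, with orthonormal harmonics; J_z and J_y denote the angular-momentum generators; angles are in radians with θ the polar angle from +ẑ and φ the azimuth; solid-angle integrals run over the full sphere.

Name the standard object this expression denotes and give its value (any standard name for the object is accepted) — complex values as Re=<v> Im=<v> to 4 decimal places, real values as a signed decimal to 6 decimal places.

Gaunt coefficient, -0.120286

This is a Gaunt coefficient — the integral of a triple product of spherical harmonics over the sphere.
Checks pass: Σm=0; 10 even; l₃=1∈[1,9].
(2·4+1)(2·5+1)(2·1+1) = 297
Δ: 8! 0! 2! / 11! → 1/495
sum: t=4:+1/576 = 1/576
3j²(4 5 1; 0 0 0) = Δ·Π!·Σ² = 5/99  (sign -1)
sum: t=2:+1/2880 = 1/2880
3j²(4 5 1; 2 -1 -1) = Δ·Π!·Σ² = 2/165  (sign +1)
combine: 4πI² = 297·5/99·2/165 = 2/11
take √, sign -1: I = -0.12028562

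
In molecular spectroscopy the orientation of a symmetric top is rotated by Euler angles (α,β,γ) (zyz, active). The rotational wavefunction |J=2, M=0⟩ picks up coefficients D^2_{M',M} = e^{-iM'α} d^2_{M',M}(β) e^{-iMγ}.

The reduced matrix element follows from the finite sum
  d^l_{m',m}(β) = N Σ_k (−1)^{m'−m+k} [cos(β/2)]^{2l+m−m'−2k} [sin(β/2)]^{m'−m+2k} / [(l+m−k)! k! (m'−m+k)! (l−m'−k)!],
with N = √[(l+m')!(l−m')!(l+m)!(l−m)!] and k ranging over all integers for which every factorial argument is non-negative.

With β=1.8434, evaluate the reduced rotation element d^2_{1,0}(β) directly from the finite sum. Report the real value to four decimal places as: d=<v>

d^2_{1,0}(β=1.8434) via the finite sum:
With c≡cos(β/2)=0.604467 and s≡sin(β/2)=0.796630, N=[6·1·2·2]^{1/2}=4.898979
Admissible k: 0..1 (factorial args all ≥0)
  k=0: (−1)^1·4.8990/(2)·0.6045^3·0.7966^1 = -0.430973
  k=1: (−1)^2·4.8990/(2)·0.6045^1·0.7966^3 = +0.748546
d^2_{1,0}(1.8434) = -0.430973 +0.748546 = +0.317574

d=0.3176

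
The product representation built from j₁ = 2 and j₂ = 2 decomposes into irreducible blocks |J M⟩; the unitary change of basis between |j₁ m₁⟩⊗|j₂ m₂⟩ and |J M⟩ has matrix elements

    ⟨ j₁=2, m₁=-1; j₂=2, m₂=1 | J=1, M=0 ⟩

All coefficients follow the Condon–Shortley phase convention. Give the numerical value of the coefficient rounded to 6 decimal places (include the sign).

+0.316228  (= +√(1/10))

√[3·3!1!1!/6! · 1!3!3!1!1!1!] = √(9/10)
  +(−1)^2/∏(2,1,1,1,0,0)! = 1/2  (running 1/2)
  +(−1)^3/∏(3,0,0,0,1,1)! = -1/6  (running 1/3)
⟨..|..⟩ = √(9/10)·(1/3) = +0.316228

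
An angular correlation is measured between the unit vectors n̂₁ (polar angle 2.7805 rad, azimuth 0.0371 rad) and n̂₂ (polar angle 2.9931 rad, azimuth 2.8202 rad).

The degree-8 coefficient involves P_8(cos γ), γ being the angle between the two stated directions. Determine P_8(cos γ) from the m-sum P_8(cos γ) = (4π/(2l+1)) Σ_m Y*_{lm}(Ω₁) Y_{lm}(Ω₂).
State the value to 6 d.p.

Summing Y*_{l m}(θ₁,φ₁)·Y_{l m}(θ₂,φ₂) over m ∈ [−8, 8]; prefactor 4π/(2·8+1) = 0.739198:
  term(m=-8) = -0.00000 + 0.00000j   from Y*(Ω₁)=0.00012 + 0.00004j, Y(Ω₂)=-0.00000 + 0.00000j
  term(m=-7) = 0.00000 - 0.00000j   from Y*(Ω₁)=-0.00128 - 0.00034j, Y(Ω₂)=-0.00000 + 0.00000j
  term(m=-6) = -0.00000 + 0.00000j   from Y*(Ω₁)=0.00866 + 0.00196j, Y(Ω₂)=-0.00002 + 0.00005j
  term(m=-5) = 0.00001 - 0.00003j   from Y*(Ω₁)=-0.04168 - 0.00782j, Y(Ω₂)=-0.00002 + 0.00066j
  term(m=-4) = 0.00012 + 0.00090j   from Y*(Ω₁)=0.14612 + 0.02184j, Y(Ω₂)=0.00172 + 0.00587j
  term(m=-3) = -0.00721 - 0.01335j   from Y*(Ω₁)=-0.36230 - 0.04049j, Y(Ω₂)=0.02373 + 0.03420j
  term(m=-2) = 0.08611 + 0.07506j   from Y*(Ω₁)=0.57051 + 0.04241j, Y(Ω₂)=0.15983 + 0.11969j
  term(m=-1) = -0.20724 - 0.07765j   from Y*(Ω₁)=-0.36999 - 0.01373j, Y(Ω₂)=0.56714 + 0.18882j
  term(m=+0) = -0.24806 + 0.00000j   from Y*(Ω₁)=-0.33300 + 0.00000j, Y(Ω₂)=0.74493 + 0.00000j
  term(m=+1) = -0.20724 + 0.07765j   from Y*(Ω₁)=0.36999 - 0.01373j, Y(Ω₂)=-0.56714 + 0.18882j
  term(m=+2) = 0.08611 - 0.07506j   from Y*(Ω₁)=0.57051 - 0.04241j, Y(Ω₂)=0.15983 - 0.11969j
  term(m=+3) = -0.00721 + 0.01335j   from Y*(Ω₁)=0.36230 - 0.04049j, Y(Ω₂)=-0.02373 + 0.03420j
  term(m=+4) = 0.00012 - 0.00090j   from Y*(Ω₁)=0.14612 - 0.02184j, Y(Ω₂)=0.00172 - 0.00587j
  term(m=+5) = 0.00001 + 0.00003j   from Y*(Ω₁)=0.04168 - 0.00782j, Y(Ω₂)=0.00002 + 0.00066j
  term(m=+6) = -0.00000 - 0.00000j   from Y*(Ω₁)=0.00866 - 0.00196j, Y(Ω₂)=-0.00002 - 0.00005j
  term(m=+7) = 0.00000 + 0.00000j   from Y*(Ω₁)=0.00128 - 0.00034j, Y(Ω₂)=0.00000 + 0.00000j
  term(m=+8) = -0.00000 - 0.00000j   from Y*(Ω₁)=0.00012 - 0.00004j, Y(Ω₂)=-0.00000 - 0.00000j
Accumulated sum -0.50450 + 0.00000j; after 4π/(2l+1) scaling, -0.37292 + 0.00000j ⇒ P_8 = -0.372924

-0.372924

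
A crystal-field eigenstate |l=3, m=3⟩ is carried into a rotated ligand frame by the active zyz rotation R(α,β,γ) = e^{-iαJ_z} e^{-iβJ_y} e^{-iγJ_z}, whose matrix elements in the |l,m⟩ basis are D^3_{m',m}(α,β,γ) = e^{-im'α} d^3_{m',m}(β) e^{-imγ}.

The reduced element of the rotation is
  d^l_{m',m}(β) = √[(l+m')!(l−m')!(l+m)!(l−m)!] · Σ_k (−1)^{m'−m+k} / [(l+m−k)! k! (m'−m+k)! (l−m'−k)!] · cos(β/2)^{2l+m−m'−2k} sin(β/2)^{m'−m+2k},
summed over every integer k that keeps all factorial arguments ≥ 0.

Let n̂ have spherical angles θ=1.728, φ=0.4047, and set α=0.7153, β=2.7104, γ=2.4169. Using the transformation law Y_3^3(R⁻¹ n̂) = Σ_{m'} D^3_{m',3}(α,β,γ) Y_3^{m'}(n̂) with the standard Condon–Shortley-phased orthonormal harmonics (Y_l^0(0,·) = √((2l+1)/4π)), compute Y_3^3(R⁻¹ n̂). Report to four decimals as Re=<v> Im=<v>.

Re=0.2494 Im=0.0323

Need the full column D^3_{m',3} for m'=−3..3 at α=0.7153, β=2.7104, γ=2.4169.
cos(β/2)=0.213930, sin(β/2)=0.976849
d^3_{-3,3}: single k=6 term ⇒ +0.868890;  D = +0.332278+0.802845i
d^3_{-2,3}: single k=5 term ⇒ +0.466106;  D = +0.417015+0.208214i
d^3_{-1,3}: single k=4 term ⇒ +0.161398;  D = +0.156292-0.040277i
d^3_{0,3}: single k=3 term ⇒ +0.040814;  D = +0.023156-0.033610i
d^3_{1,3}: single k=2 term ⇒ +0.007741;  D = -0.000865-0.007692i
d^3_{2,3}: single k=1 term ⇒ +0.001072;  D = -0.000789-0.000726i
d^3_{3,3}: single k=0 term ⇒ +0.000096;  D = -0.000096-0.000003i
Y_3^{m'}(θ=1.728,φ=0.4047) and Σ D·Y over m':
  (+0.3323+0.8028i)·(+0.1404-0.3767i)  (+0.4170+0.2082i)·(-0.1077+0.1130i)  (+0.1563-0.0403i)·(-0.2575+0.1103i)  (+0.0232-0.0336i)·(+0.1681+0.0000i)  (-0.0009-0.0077i)·(+0.2575+0.1103i)  (-0.0008-0.0007i)·(-0.1077-0.1130i)  (-0.0001-0.0000i)·(-0.1404-0.3767i)
Y_3^3(R⁻¹ n̂) = +0.249361+0.032305i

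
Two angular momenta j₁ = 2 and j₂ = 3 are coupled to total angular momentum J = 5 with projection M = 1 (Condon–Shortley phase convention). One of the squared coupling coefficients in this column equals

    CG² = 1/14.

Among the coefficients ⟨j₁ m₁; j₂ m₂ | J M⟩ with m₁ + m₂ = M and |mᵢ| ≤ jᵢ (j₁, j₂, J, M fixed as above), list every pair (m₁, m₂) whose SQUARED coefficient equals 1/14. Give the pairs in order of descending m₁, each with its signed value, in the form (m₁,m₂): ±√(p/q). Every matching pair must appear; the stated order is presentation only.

(2,-1): +√(1/14)

Admissible pairs with m₁+m₂ = M = 1: (-2,3), (-1,2), (0,1), (1,0), (2,-1)
  (m₁,m₂)=(2,-1): CG² = 1/14, CG = +√(1/14)   ← matches the target
  (m₁,m₂)=(1,0): CG² = 8/21, CG = +√(8/21)
  (m₁,m₂)=(0,1): CG² = 3/7, CG = +√(3/7)
  (m₁,m₂)=(-1,2): CG² = 4/35, CG = +√(4/35)
  (m₁,m₂)=(-2,3): CG² = 1/210, CG = +√(1/210)
Pairs with CG² = 1/14: (2,-1): +√(1/14)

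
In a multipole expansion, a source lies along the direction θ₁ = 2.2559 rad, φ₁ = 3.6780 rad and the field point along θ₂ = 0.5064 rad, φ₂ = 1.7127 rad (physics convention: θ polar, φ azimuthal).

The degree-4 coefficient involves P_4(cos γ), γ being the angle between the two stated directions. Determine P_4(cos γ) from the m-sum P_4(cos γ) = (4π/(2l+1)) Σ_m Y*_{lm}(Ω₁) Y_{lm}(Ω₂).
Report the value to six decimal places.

-0.413747

Summing Y*_{l m}(θ₁,φ₁)·Y_{l m}(θ₂,φ₂) over m ∈ [−4, 4]; prefactor 4π/(2·4+1) = 1.396263:
  m=-4: Y*=(-0.086508, 0.133540)  Y=(0.020651, -0.013168)  product (-0.000028, 0.003897)
  m=-3: Y*=(-0.014127, 0.367470)  Y=(0.051579, 0.113751)  product (-0.042529, 0.017347)
  m=-2: Y*=(0.172713, 0.317672)  Y=(-0.328887, 0.095930)  product (-0.087277, -0.087910)
  m=-1: Y*=(-0.039323, -0.023380)  Y=(-0.066783, -0.467458)  product (-0.008303, 0.019943)
  m=+0: Y*=(-0.359750, -0.000000)  Y=(0.055732, 0.000000)  product (-0.020050, -0.000000)
  m=+1: Y*=(0.039323, -0.023380)  Y=(0.066783, -0.467458)  product (-0.008303, -0.019943)
  m=+2: Y*=(0.172713, -0.317672)  Y=(-0.328887, -0.095930)  product (-0.087277, 0.087910)
  m=+3: Y*=(0.014127, 0.367470)  Y=(-0.051579, 0.113751)  product (-0.042529, -0.017347)
  m=+4: Y*=(-0.086508, -0.133540)  Y=(0.020651, 0.013168)  product (-0.000028, -0.003897)
Σ over m = (-0.296325, -0.000000); ×(4π/9) → (-0.413747, -0.000000). Real part: -0.413747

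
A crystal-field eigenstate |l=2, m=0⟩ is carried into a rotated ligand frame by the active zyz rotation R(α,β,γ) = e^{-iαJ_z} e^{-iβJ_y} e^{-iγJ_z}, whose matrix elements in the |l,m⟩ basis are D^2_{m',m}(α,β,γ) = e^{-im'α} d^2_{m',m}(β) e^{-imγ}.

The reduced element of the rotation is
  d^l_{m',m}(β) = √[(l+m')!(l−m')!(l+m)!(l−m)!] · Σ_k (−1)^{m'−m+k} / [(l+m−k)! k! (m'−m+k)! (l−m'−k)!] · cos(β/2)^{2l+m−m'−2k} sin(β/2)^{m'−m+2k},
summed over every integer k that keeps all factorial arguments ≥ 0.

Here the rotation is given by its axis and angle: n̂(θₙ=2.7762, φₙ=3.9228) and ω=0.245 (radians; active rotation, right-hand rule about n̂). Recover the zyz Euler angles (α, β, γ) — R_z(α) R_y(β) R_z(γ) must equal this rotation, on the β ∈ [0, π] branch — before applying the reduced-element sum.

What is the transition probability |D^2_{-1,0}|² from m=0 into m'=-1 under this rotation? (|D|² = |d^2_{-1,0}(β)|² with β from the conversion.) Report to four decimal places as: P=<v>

P=0.0113

Axis–angle → zyz. n̂ = (sinθₙcosφₙ, sinθₙsinφₙ, cosθₙ) = (-0.253717, -0.251600, -0.933984), ω = 0.2450.
R = I cosω + sinω [n̂]ₓ + (1−cosω) n̂n̂ᵀ gives
  R = [+0.972060, +0.228450, -0.053951; -0.224637, +0.972028, +0.068558; +0.068104, -0.054523, +0.996187]
β = atan2(√(R₁₃²+R₂₃²), R₃₃) = 0.087351; α = atan2(R₂₃, R₁₃) mod 2π = 2.237518; γ = atan2(R₃₂, −R₃₁) mod 2π = 3.816696
First d^2_{-1,0}(β=0.0874), then the phase factors e^{-i(-1)α} and e^{-i(0)γ}:
Half-angle: c=0.999046, s=0.043662. N=√(1·6·2·2)=4.898979
Admissible k: 1..2 (factorial args all ≥0)
  k=1: (−1)^0·4.8990/(2)·0.9990^3·0.0437^1 = +0.106644
  k=2: (−1)^1·4.8990/(2)·0.9990^1·0.0437^3 = -0.000204
d^2_{-1,0}(0.0874) = +0.106644 -0.000204 = +0.106440
|D^2_{-1,0}|² = |d^2_{-1,0}(β)|² = (+0.106440)² = 0.011329 (the z-rotation phases have unit modulus)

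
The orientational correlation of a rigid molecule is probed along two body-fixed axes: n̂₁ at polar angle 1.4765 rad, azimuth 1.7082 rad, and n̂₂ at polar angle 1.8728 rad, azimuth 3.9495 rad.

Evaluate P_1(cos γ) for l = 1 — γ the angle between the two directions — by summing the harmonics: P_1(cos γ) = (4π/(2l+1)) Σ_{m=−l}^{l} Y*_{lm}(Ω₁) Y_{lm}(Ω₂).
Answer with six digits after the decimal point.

-0.618628

Addition theorem: P_1(cos γ) = (4π/3) Σ_m Y*_{lm}(Ω₁) Y_{lm}(Ω₂), m = −1…1:
  m=-1: Y*=-0.047113+0.340717i  Y=-0.227936+0.238435i  product -0.070500-0.088895i
  m=+0: Y*=+0.046005-0.000000i  Y=-0.145327+0.000000i  product -0.006686+0.000000i
  m=+1: Y*=+0.047113+0.340717i  Y=+0.227936+0.238435i  product -0.070500+0.088895i
Σ over m = -0.147687+0.000000i; ×(4π/3) → -0.618628+0.000000i. Real part: -0.618628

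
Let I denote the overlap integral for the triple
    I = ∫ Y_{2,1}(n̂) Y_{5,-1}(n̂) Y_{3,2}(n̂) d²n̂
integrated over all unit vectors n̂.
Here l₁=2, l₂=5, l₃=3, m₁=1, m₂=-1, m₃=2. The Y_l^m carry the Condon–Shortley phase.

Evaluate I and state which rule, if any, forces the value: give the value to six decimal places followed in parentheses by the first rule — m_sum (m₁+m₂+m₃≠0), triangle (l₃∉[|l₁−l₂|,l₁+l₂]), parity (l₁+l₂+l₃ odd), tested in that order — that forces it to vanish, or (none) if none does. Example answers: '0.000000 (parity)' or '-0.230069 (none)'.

m-sum = 1 − 1 + 2 = 2 ≠ 0 ⇒ I = 0

0.000000 (m_sum)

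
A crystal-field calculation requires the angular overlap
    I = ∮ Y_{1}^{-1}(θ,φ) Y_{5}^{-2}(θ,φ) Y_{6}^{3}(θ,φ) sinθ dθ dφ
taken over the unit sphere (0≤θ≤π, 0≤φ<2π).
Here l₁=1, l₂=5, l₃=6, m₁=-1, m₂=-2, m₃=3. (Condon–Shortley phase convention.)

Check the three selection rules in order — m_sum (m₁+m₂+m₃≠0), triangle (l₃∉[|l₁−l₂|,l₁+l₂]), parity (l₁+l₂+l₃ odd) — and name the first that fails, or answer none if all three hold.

none

m₁+m₂+m₃ = -1 − 2 + 3 = 0  ✓
triangle: |1−5|=4 ≤ l₃=6 ≤ 1+5=6  ✓
parity: l₁+l₂+l₃ = 12 is even  ✓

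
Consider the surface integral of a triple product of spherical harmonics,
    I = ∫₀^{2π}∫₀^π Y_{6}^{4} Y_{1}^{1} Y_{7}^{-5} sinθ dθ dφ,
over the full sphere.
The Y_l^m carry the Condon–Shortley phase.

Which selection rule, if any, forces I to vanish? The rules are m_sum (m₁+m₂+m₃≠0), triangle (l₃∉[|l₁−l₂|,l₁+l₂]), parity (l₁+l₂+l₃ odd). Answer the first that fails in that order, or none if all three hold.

none

azimuthal sum: 4 + 1 − 5 = 0  ✓
5 ≤ 7 ≤ 7 (triangle on l)  ✓
L = 6 + 1 + 7 = 14 (even)  ✓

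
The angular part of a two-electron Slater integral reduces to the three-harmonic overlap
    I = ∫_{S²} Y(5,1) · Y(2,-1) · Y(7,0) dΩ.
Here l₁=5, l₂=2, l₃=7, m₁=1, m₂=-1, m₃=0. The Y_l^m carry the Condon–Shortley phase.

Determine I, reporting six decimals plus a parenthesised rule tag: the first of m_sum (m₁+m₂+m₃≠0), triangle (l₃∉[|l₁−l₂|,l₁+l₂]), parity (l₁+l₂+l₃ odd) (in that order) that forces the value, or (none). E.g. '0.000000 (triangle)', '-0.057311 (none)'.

Checks pass: Σm=0; 14 even; l₃=7∈[3,7].
(2·5+1)(2·2+1)(2·7+1) = 825
Δ: 0! 10! 4! / 15! → 1/15015
sum: t=0:+1/57600 = 1/57600
3j²(5 2 7; 0 0 0) = Δ·Π!·Σ² = 21/715  (sign -1)
sum: t=0:+1/103680 = 1/103680
3j²(5 2 7; 1 -1 0) = Δ·Π!·Σ² = 7/429  (sign -1)
combine: 4πI² = 825·21/715·7/429 = 735/1859
take √, sign +1: I = 0.17737771
No selection rule forces the value: the integral is nonzero (none).

0.177378 (none)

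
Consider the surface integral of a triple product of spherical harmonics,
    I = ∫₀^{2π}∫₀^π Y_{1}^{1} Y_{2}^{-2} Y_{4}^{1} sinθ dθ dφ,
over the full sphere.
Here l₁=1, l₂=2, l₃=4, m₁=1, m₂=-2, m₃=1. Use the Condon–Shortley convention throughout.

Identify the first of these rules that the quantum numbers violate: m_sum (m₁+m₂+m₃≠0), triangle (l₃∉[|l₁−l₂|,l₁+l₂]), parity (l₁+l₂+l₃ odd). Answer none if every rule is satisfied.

triangle

m₁+m₂+m₃ = 1 − 2 + 1 = 0  ✓
triangle: need |l₁−l₂| ≤ l₃ ≤ l₁+l₂ = [1,3]; l₃=4 is outside  ✗
parity: l₁+l₂+l₃ = 7 is odd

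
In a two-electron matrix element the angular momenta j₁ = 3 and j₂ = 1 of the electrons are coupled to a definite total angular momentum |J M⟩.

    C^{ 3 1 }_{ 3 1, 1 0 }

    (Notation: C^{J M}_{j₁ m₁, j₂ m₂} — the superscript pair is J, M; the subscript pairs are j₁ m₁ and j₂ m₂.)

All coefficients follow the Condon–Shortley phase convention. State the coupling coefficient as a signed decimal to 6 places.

+√(1/12) = +0.288675

√[7·1!5!1!/8! · 4!2!1!1!4!2!] = √(48)
  +(−1)^0/∏(0,1,2,1,3,0)! = 1/12  (running 1/12)
  +(−1)^1/∏(1,0,1,0,4,1)! = -1/24  (running 1/24)
⟨..|..⟩ = √(48)·(1/24) = +0.288675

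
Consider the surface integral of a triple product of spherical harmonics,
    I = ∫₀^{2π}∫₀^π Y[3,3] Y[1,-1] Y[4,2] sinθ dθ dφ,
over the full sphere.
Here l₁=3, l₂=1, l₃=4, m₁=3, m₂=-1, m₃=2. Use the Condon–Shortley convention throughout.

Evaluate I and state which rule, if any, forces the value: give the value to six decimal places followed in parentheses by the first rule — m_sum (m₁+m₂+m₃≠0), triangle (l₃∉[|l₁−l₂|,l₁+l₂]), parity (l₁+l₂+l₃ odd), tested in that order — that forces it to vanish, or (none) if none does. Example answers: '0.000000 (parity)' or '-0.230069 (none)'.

3 − 1 + 2 = 4 ≠ 0: azimuthal integral kills it; I = 0

0.000000 (m_sum)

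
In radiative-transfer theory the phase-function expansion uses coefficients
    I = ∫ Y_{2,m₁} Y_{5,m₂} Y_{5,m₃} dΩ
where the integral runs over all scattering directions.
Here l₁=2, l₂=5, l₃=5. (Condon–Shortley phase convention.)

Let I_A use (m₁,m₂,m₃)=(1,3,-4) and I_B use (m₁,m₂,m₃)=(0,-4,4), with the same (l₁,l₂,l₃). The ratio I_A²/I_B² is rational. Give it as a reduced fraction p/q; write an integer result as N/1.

l's match ⇒ only the (l;m) 3-j factors differ between A and B.
A: triangle coeff Δ(2,5,5) = 1/38610; Σ_t [0,1]: t=0:+1/80640 t=1:−1/10080 = -1/11520; (3j)²=49/1430 [(2 5 5; 1 3 -4)], sign=+1
B: triangle coeff Δ(2,5,5) = 1/38610; Σ_t [0,1]: t=0:+1/20160 t=1:−1/40320 = 1/40320; (3j)²=6/715 [(2 5 5; 0 -4 4)], sign=-1
I_A²/I_B² = (49/1430)/(6/715) = 49/12

49/12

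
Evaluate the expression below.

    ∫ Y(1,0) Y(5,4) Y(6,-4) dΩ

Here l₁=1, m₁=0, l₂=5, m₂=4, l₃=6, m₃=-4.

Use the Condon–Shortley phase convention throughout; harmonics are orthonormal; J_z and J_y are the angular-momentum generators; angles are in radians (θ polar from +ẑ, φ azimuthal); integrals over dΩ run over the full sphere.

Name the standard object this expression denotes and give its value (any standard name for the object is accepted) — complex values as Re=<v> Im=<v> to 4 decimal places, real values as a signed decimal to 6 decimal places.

Gaunt coefficient, +0.182727

This is a Gaunt coefficient — the integral of a triple product of spherical harmonics over the sphere.
Checks pass: Σm=0; 12 even; l₃=6∈[4,6].
(2·1+1)(2·5+1)(2·6+1) = 429
Δ: 0! 2! 10! / 13! → 1/858
sum: t=0:+1/14400 = 1/14400
3j²(1 5 6; 0 0 0) = Δ·Π!·Σ² = 6/143  (sign +1)
sum: t=0:+1/362880 = 1/362880
3j²(1 5 6; 0 4 -4) = Δ·Π!·Σ² = 10/429  (sign +1)
combine: 4πI² = 429·6/143·10/429 = 60/143
take √, sign +1: I = 0.18272698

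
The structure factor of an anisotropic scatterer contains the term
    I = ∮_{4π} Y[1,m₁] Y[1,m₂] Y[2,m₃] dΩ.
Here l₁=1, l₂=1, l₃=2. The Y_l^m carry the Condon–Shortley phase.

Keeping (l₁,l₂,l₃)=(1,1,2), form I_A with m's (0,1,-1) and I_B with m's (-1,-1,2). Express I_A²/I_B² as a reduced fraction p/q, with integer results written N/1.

1/2

Same 1,1,2: normalisation and zero-m 3j drop out of the ratio.
A: Δ: 0! 2! 2! / 5! → 1/30; sum: t=0:+1/2 = 1/2; 3j²(1 1 2; 0 1 -1) = Δ·Π!·Σ² = 1/10  (sign -1)
B: Δ: 0! 2! 2! / 5! → 1/30; sum: t=0:+1/4 = 1/4; 3j²(1 1 2; -1 -1 2) = Δ·Π!·Σ² = 1/5  (sign +1)
I_A²/I_B² = (1/10)/(1/5) = 1/2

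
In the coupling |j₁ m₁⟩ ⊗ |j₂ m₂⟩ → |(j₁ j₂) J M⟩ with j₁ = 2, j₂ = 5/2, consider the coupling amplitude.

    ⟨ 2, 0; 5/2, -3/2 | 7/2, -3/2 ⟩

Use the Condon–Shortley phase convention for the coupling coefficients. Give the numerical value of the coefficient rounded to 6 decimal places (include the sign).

+0.534522  (= +√(2/7))

triangle: 1!·3!·4!/9! = 144/362880
(j±m)!: 2!·2!·1!·4!·2!·5! = 23040
prefactor² = (2J+1)·Δ·N² = 512/7
  k=0: +1/(0!·1!·2!·1!·1!·3!) = 1/12
  k=1: −1/(1!·0!·1!·0!·2!·4!) = -1/48
Σ = 1/16  ⇒  CG² = 512/7·(1/16)² = 2/7
CG = +√(2/7) = +0.534522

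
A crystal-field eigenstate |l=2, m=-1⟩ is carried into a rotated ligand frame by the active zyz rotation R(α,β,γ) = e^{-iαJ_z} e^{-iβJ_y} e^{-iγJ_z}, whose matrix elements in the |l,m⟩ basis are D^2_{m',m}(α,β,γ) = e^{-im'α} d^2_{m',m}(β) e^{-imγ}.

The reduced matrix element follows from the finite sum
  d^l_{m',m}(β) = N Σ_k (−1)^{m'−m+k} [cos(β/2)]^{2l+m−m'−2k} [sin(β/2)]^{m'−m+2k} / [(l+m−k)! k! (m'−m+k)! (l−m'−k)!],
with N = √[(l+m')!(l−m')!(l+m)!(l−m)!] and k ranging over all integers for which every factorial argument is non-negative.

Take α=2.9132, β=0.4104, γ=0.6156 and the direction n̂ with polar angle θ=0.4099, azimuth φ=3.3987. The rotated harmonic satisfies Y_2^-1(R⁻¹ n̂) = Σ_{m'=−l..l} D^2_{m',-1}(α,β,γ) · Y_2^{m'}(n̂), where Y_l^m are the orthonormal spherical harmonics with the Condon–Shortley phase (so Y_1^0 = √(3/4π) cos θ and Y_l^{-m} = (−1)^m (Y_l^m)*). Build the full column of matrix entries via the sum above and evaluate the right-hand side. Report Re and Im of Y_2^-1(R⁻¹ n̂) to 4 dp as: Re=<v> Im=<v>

Need the full column D^2_{m',-1} for m'=−2..2 at α=2.9132, β=0.4104, γ=0.6156.
cos(β/2)=0.979020, sin(β/2)=0.203763
d^2_{-2,-1}: single k=1 term ⇒ +0.382411;  D = +0.377598+0.060477i
d^2_{-1,-1}: k∈[0..1] ⇒ +0.918685 -0.119386 = +0.799299;  D = -0.740124-0.301818i
d^2_{0,-1}: k∈[0..1] ⇒ -0.468356 +0.020288 = -0.448068;  D = -0.365815-0.258736i
d^2_{1,-1}: k∈[0..1] ⇒ +0.119386 -0.001724 = +0.117663;  D = -0.078185-0.087930i
d^2_{2,-1}: single k=0 term ⇒ -0.016565;  D = -0.007919-0.014550i
Y_2^{m'}(θ=0.4099,φ=3.3987) and Σ D·Y over m':
  (+0.3776+0.0605i)·(+0.0534-0.0302i)  (-0.7401-0.3018i)·(-0.2731+0.0718i)  (-0.3658-0.2587i)·(+0.4805+0.0000i)  (-0.0782-0.0879i)·(+0.2731+0.0718i)  (-0.0079-0.0145i)·(+0.0534+0.0302i)
Y_2^-1(R⁻¹ n̂) = +0.054983-0.133852i

Re=0.0550 Im=-0.1339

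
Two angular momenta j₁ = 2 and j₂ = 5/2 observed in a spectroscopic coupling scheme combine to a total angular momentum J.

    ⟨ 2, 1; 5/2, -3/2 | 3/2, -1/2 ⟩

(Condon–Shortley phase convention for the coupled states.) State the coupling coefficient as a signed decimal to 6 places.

-0.138013  (= −√(2/105))

triangle: 3!×1!×2!/7! = 12/5040
(j±m)!: 3!×1!×1!×4!×1!×2! = 288
prefactor² = (2J+1)×Δ×N² = 96/35
  k=0: +1/(0!×3!×1!×1!×0!×1!) = 1/6
  k=1: −1/(1!×2!×0!×0!×1!×2!) = -1/4
Σ = -1/12  ⇒  CG² = 96/35×(-1/12)² = 2/105
CG = −√(2/105) = -0.138013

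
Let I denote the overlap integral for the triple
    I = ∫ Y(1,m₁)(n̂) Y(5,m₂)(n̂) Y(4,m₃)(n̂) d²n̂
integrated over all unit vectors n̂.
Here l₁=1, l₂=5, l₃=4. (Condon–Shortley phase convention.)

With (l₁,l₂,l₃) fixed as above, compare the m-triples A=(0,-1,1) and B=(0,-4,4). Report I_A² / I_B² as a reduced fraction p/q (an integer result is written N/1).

Same 1,5,4: normalisation and zero-m 3j drop out of the ratio.
A: Δ: 2! 0! 8! / 11! → 1/495; sum: t=1:−1/720 = -1/720; 3j²(1 5 4; 0 -1 1) = Δ·Π!·Σ² = 8/165  (sign +1)
B: Δ: 2! 0! 8! / 11! → 1/495; sum: t=1:−1/40320 = -1/40320; 3j²(1 5 4; 0 -4 4) = Δ·Π!·Σ² = 1/55  (sign -1)
I_A²/I_B² = (8/165)/(1/55) = 8/3

8/3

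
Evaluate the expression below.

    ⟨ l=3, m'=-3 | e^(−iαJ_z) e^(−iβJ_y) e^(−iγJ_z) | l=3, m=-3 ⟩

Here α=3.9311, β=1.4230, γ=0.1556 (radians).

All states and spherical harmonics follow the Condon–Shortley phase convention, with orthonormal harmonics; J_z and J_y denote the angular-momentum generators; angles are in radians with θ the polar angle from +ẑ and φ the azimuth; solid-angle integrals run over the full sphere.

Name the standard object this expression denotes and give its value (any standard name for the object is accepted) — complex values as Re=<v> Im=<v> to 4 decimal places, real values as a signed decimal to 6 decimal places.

Wigner D-matrix element, Re=0.1800 Im=-0.0569

This is a Wigner D-matrix element — the rotation-matrix element ⟨l m'| R(α,β,γ) |l m⟩ in the angular-momentum basis.
First d^3_{-3,-3}(β=1.4230), then the phase factors e^{-i(-3)α} and e^{-i(-3)γ}:
c=cos(1.423000/2)=0.757383, s=sin(1.423000/2)=0.652971; N=√[1·720·1·720]=720.000000
k: max(0,(-3)−(-3))=0 … min(3+(-3),3−(-3))=0
  k=0: (−1)^0·720.0000/(720)·0.7574^6·0.6530^0 = +0.188753
d^3_{-3,-3}(1.4230) = +0.188753
Attach z-rotation phases: D = e^{-i(-3)(3.9311)}·(+0.188753)·e^{-i(-3)(0.1556)} = +0.179969-0.056910i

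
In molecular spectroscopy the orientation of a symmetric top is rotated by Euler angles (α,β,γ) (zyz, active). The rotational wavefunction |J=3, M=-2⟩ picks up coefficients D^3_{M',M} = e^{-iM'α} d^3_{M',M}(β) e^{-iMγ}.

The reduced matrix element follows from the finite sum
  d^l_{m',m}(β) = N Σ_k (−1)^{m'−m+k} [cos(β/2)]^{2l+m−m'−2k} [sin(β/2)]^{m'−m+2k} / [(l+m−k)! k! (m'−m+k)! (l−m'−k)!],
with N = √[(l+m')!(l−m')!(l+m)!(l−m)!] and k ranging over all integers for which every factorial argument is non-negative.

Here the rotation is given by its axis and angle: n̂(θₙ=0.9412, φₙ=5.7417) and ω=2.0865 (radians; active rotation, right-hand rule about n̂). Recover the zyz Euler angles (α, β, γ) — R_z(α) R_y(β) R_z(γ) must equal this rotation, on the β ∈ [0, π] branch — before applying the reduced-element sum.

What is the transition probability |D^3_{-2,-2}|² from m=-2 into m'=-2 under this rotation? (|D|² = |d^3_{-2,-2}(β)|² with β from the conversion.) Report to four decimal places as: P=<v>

Axis–angle → zyz. n̂ = (sinθₙcosφₙ, sinθₙsinφₙ, cosθₙ) = (+0.692638, -0.416588, +0.588819), ω = 2.0865.
R = I cosω + sinω [n̂]ₓ + (1−cosω) n̂n̂ᵀ gives
  R = [+0.223187, -0.943080, +0.246554; +0.081401, -0.234019, -0.968818; +0.971371, +0.236297, +0.024538]
β = atan2(√(R₁₃²+R₂₃²), R₃₃) = 1.546256; α = atan2(R₂₃, R₁₃) mod 2π = 4.961588; γ = atan2(R₃₂, −R₃₁) mod 2π = 2.902966
D^3_{-2,-2}(4.9616,1.5463,2.9030) = e^{-i·-2·4.9616}·d^3_{-2,-2}(1.5463)·e^{-i·-2·2.9030}. Compute d first:
c=cos(1.546256/2)=0.715730, s=sin(1.546256/2)=0.698377; N=√[1·120·1·120]=120.000000
k: max(0,(-2)−(-2))=0 … min(3+(-2),3−(-2))=1
  k=0: (−1)^0·120.0000/(120)·0.7157^6·0.6984^0 = +0.134429
  k=1: (−1)^1·120.0000/(24)·0.7157^4·0.6984^2 = -0.639951
d^3_{-2,-2}(1.5463) = +0.134429 -0.639951 = -0.505521
|D^3_{-2,-2}|² = |d^3_{-2,-2}(β)|² = (-0.505521)² = 0.255552 (the z-rotation phases have unit modulus)

P=0.2556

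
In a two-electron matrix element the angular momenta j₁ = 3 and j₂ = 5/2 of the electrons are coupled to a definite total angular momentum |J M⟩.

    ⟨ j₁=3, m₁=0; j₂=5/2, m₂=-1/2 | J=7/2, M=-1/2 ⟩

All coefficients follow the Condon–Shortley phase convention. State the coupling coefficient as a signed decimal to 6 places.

-0.436436  (= −√(4/21))

√[8·2!4!3!/10! · 3!3!2!3!3!4!] = √(6912/175)
  +(−1)^0/∏(0,2,3,2,1,1)! = 1/24  (running 1/24)
  +(−1)^1/∏(1,1,2,1,2,2)! = -1/8  (running -1/12)
  +(−1)^2/∏(2,0,1,0,3,3)! = 1/72  (running -5/72)
⟨..|..⟩ = √(6912/175)·(-5/72) = -0.436436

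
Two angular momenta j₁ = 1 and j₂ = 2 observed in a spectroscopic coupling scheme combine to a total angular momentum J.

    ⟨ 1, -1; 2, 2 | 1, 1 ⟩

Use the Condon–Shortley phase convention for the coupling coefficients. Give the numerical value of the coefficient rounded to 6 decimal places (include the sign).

+0.774597  (= +√(3/5))

j₁+j₂−J=2  J+j₁−j₂=0  J−j₁+j₂=2  j₁+j₂+J+1=5
(j₁±m₁, j₂±m₂, J±M) = (0,2,4,0,2,0)
P² = 48/5
sum k=2..2:
  [2] +1/4 = 1/4
S = 1/4
C² = P²·S² = 3/5 ; C = +0.774597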